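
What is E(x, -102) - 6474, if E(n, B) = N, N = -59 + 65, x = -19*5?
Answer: -6468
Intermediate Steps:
x = -95
N = 6
E(n, B) = 6
E(x, -102) - 6474 = 6 - 6474 = -6468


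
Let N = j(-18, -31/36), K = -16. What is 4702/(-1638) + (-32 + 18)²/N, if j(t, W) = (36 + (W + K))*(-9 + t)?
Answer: -141067/43407 ≈ -3.2499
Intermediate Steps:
j(t, W) = (-9 + t)*(20 + W) (j(t, W) = (36 + (W - 16))*(-9 + t) = (36 + (-16 + W))*(-9 + t) = (20 + W)*(-9 + t) = (-9 + t)*(20 + W))
N = -2067/4 (N = -180 - (-279)/36 + 20*(-18) - 31/36*(-18) = -180 - (-279)/36 - 360 - 31*1/36*(-18) = -180 - 9*(-31/36) - 360 - 31/36*(-18) = -180 + 31/4 - 360 + 31/2 = -2067/4 ≈ -516.75)
4702/(-1638) + (-32 + 18)²/N = 4702/(-1638) + (-32 + 18)²/(-2067/4) = 4702*(-1/1638) + (-14)²*(-4/2067) = -2351/819 + 196*(-4/2067) = -2351/819 - 784/2067 = -141067/43407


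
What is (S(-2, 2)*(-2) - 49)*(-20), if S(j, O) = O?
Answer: 1060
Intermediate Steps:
(S(-2, 2)*(-2) - 49)*(-20) = (2*(-2) - 49)*(-20) = (-4 - 49)*(-20) = -53*(-20) = 1060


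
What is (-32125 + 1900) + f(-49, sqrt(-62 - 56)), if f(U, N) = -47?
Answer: -30272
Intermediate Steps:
(-32125 + 1900) + f(-49, sqrt(-62 - 56)) = (-32125 + 1900) - 47 = -30225 - 47 = -30272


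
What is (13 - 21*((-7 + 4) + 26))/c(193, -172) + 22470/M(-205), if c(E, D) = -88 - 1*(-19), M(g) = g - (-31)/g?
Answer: -21290845/207276 ≈ -102.72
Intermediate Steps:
M(g) = g + 31/g
c(E, D) = -69 (c(E, D) = -88 + 19 = -69)
(13 - 21*((-7 + 4) + 26))/c(193, -172) + 22470/M(-205) = (13 - 21*((-7 + 4) + 26))/(-69) + 22470/(-205 + 31/(-205)) = (13 - 21*(-3 + 26))*(-1/69) + 22470/(-205 + 31*(-1/205)) = (13 - 21*23)*(-1/69) + 22470/(-205 - 31/205) = (13 - 483)*(-1/69) + 22470/(-42056/205) = -470*(-1/69) + 22470*(-205/42056) = 470/69 - 329025/3004 = -21290845/207276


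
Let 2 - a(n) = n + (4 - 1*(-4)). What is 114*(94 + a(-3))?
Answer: 10374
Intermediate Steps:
a(n) = -6 - n (a(n) = 2 - (n + (4 - 1*(-4))) = 2 - (n + (4 + 4)) = 2 - (n + 8) = 2 - (8 + n) = 2 + (-8 - n) = -6 - n)
114*(94 + a(-3)) = 114*(94 + (-6 - 1*(-3))) = 114*(94 + (-6 + 3)) = 114*(94 - 3) = 114*91 = 10374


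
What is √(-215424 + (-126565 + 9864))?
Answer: 5*I*√13285 ≈ 576.3*I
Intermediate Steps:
√(-215424 + (-126565 + 9864)) = √(-215424 - 116701) = √(-332125) = 5*I*√13285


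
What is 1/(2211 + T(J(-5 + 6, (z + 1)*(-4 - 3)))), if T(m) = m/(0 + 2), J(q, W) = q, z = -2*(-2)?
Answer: 2/4423 ≈ 0.00045218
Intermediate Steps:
z = 4
T(m) = m/2
1/(2211 + T(J(-5 + 6, (z + 1)*(-4 - 3)))) = 1/(2211 + (-5 + 6)/2) = 1/(2211 + (½)*1) = 1/(2211 + ½) = 1/(4423/2) = 2/4423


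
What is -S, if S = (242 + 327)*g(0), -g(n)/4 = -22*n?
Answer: 0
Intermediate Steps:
g(n) = 88*n (g(n) = -(-88)*n = 88*n)
S = 0 (S = (242 + 327)*(88*0) = 569*0 = 0)
-S = -1*0 = 0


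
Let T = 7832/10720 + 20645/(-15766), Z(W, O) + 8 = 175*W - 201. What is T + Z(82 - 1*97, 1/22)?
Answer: -29942280173/10563220 ≈ -2834.6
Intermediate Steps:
Z(W, O) = -209 + 175*W (Z(W, O) = -8 + (175*W - 201) = -8 + (-201 + 175*W) = -209 + 175*W)
T = -6114693/10563220 (T = 7832*(1/10720) + 20645*(-1/15766) = 979/1340 - 20645/15766 = -6114693/10563220 ≈ -0.57887)
T + Z(82 - 1*97, 1/22) = -6114693/10563220 + (-209 + 175*(82 - 1*97)) = -6114693/10563220 + (-209 + 175*(82 - 97)) = -6114693/10563220 + (-209 + 175*(-15)) = -6114693/10563220 + (-209 - 2625) = -6114693/10563220 - 2834 = -29942280173/10563220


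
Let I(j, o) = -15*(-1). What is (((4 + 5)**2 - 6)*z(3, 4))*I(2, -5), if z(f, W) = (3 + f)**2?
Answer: 40500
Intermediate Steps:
I(j, o) = 15 (I(j, o) = -3*(-5) = 15)
(((4 + 5)**2 - 6)*z(3, 4))*I(2, -5) = (((4 + 5)**2 - 6)*(3 + 3)**2)*15 = ((9**2 - 6)*6**2)*15 = ((81 - 6)*36)*15 = (75*36)*15 = 2700*15 = 40500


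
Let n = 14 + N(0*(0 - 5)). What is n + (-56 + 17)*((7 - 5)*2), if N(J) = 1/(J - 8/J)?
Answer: -142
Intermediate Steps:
n = 14 (n = 14 + (0*(0 - 5))/(-8 + (0*(0 - 5))²) = 14 + (0*(-5))/(-8 + (0*(-5))²) = 14 + 0/(-8 + 0²) = 14 + 0/(-8 + 0) = 14 + 0/(-8) = 14 + 0*(-⅛) = 14 + 0 = 14)
n + (-56 + 17)*((7 - 5)*2) = 14 + (-56 + 17)*((7 - 5)*2) = 14 - 78*2 = 14 - 39*4 = 14 - 156 = -142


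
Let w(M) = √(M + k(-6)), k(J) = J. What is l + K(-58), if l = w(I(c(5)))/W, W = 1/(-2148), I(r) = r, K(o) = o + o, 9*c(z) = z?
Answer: -116 - 5012*I ≈ -116.0 - 5012.0*I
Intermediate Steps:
c(z) = z/9
K(o) = 2*o
W = -1/2148 ≈ -0.00046555
w(M) = √(-6 + M) (w(M) = √(M - 6) = √(-6 + M))
l = -5012*I (l = √(-6 + (⅑)*5)/(-1/2148) = √(-6 + 5/9)*(-2148) = √(-49/9)*(-2148) = (7*I/3)*(-2148) = -5012*I ≈ -5012.0*I)
l + K(-58) = -5012*I + 2*(-58) = -5012*I - 116 = -116 - 5012*I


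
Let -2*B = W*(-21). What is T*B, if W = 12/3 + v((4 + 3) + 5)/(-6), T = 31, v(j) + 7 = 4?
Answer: 5859/4 ≈ 1464.8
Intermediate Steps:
v(j) = -3 (v(j) = -7 + 4 = -3)
W = 9/2 (W = 12/3 - 3/(-6) = 12*(⅓) - 3*(-⅙) = 4 + ½ = 9/2 ≈ 4.5000)
B = 189/4 (B = -9*(-21)/4 = -½*(-189/2) = 189/4 ≈ 47.250)
T*B = 31*(189/4) = 5859/4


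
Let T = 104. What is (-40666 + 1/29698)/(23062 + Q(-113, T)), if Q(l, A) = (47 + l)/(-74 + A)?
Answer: -670943815/380461078 ≈ -1.7635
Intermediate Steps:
Q(l, A) = (47 + l)/(-74 + A)
(-40666 + 1/29698)/(23062 + Q(-113, T)) = (-40666 + 1/29698)/(23062 + (47 - 113)/(-74 + 104)) = (-40666 + 1/29698)/(23062 - 66/30) = -1207698867/(29698*(23062 + (1/30)*(-66))) = -1207698867/(29698*(23062 - 11/5)) = -1207698867/(29698*115299/5) = -1207698867/29698*5/115299 = -670943815/380461078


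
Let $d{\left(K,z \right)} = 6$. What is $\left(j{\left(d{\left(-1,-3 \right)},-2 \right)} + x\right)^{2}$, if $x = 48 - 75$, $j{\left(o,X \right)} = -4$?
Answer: $961$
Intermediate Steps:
$x = -27$
$\left(j{\left(d{\left(-1,-3 \right)},-2 \right)} + x\right)^{2} = \left(-4 - 27\right)^{2} = \left(-31\right)^{2} = 961$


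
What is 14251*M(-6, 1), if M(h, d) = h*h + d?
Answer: 527287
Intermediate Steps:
M(h, d) = d + h² (M(h, d) = h² + d = d + h²)
14251*M(-6, 1) = 14251*(1 + (-6)²) = 14251*(1 + 36) = 14251*37 = 527287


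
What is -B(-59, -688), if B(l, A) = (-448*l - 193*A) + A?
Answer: -158528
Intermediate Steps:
B(l, A) = -448*l - 192*A
-B(-59, -688) = -(-448*(-59) - 192*(-688)) = -(26432 + 132096) = -1*158528 = -158528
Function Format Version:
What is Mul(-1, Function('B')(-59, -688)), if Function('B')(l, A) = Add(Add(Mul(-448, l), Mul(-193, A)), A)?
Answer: -158528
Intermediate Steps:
Function('B')(l, A) = Add(Mul(-448, l), Mul(-192, A))
Mul(-1, Function('B')(-59, -688)) = Mul(-1, Add(Mul(-448, -59), Mul(-192, -688))) = Mul(-1, Add(26432, 132096)) = Mul(-1, 158528) = -158528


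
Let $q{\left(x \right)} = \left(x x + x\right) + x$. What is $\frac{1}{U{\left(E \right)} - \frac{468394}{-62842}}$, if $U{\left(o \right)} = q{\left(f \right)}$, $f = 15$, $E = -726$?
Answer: $\frac{31421}{8246552} \approx 0.0038102$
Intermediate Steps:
$q{\left(x \right)} = x^{2} + 2 x$ ($q{\left(x \right)} = \left(x^{2} + x\right) + x = \left(x + x^{2}\right) + x = x^{2} + 2 x$)
$U{\left(o \right)} = 255$ ($U{\left(o \right)} = 15 \left(2 + 15\right) = 15 \cdot 17 = 255$)
$\frac{1}{U{\left(E \right)} - \frac{468394}{-62842}} = \frac{1}{255 - \frac{468394}{-62842}} = \frac{1}{255 - - \frac{234197}{31421}} = \frac{1}{255 + \frac{234197}{31421}} = \frac{1}{\frac{8246552}{31421}} = \frac{31421}{8246552}$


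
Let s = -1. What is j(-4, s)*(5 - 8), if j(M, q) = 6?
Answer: -18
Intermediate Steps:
j(-4, s)*(5 - 8) = 6*(5 - 8) = 6*(-3) = -18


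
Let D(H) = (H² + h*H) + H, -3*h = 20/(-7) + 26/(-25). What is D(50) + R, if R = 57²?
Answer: 123143/21 ≈ 5864.0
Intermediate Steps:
h = 682/525 (h = -(20/(-7) + 26/(-25))/3 = -(20*(-⅐) + 26*(-1/25))/3 = -(-20/7 - 26/25)/3 = -⅓*(-682/175) = 682/525 ≈ 1.2990)
D(H) = H² + 1207*H/525 (D(H) = (H² + 682*H/525) + H = H² + 1207*H/525)
R = 3249
D(50) + R = (1/525)*50*(1207 + 525*50) + 3249 = (1/525)*50*(1207 + 26250) + 3249 = (1/525)*50*27457 + 3249 = 54914/21 + 3249 = 123143/21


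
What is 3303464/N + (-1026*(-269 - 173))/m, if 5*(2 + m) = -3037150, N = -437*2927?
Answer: -646672727039/194241415942 ≈ -3.3292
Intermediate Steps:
N = -1279099
m = -607432 (m = -2 + (⅕)*(-3037150) = -2 - 607430 = -607432)
3303464/N + (-1026*(-269 - 173))/m = 3303464/(-1279099) - 1026*(-269 - 173)/(-607432) = 3303464*(-1/1279099) - 1026*(-442)*(-1/607432) = -3303464/1279099 + 453492*(-1/607432) = -3303464/1279099 - 113373/151858 = -646672727039/194241415942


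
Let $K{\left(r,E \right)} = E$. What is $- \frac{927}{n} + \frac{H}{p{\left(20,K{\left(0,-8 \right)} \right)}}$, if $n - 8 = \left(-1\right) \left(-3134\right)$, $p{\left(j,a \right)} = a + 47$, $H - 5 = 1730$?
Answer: $\frac{5415217}{122538} \approx 44.192$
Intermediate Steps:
$H = 1735$ ($H = 5 + 1730 = 1735$)
$p{\left(j,a \right)} = 47 + a$
$n = 3142$ ($n = 8 - -3134 = 8 + 3134 = 3142$)
$- \frac{927}{n} + \frac{H}{p{\left(20,K{\left(0,-8 \right)} \right)}} = - \frac{927}{3142} + \frac{1735}{47 - 8} = \left(-927\right) \frac{1}{3142} + \frac{1735}{39} = - \frac{927}{3142} + 1735 \cdot \frac{1}{39} = - \frac{927}{3142} + \frac{1735}{39} = \frac{5415217}{122538}$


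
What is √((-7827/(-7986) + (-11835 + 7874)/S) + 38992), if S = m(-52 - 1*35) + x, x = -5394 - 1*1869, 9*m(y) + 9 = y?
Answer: √1087357924188494178/5280682 ≈ 197.47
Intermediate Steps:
m(y) = -1 + y/9
x = -7263 (x = -5394 - 1869 = -7263)
S = -21821/3 (S = (-1 + (-52 - 1*35)/9) - 7263 = (-1 + (-52 - 35)/9) - 7263 = (-1 + (⅑)*(-87)) - 7263 = (-1 - 29/3) - 7263 = -32/3 - 7263 = -21821/3 ≈ -7273.7)
√((-7827/(-7986) + (-11835 + 7874)/S) + 38992) = √((-7827/(-7986) + (-11835 + 7874)/(-21821/3)) + 38992) = √((-7827*(-1/7986) - 3961*(-3/21821)) + 38992) = √((2609/2662 + 11883/21821) + 38992) = √(88563535/58087502 + 38992) = √(2265036441519/58087502) = √1087357924188494178/5280682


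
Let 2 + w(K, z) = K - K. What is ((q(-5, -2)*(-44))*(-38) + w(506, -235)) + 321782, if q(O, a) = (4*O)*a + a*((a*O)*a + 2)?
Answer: 448852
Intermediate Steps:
q(O, a) = a*(2 + O*a**2) + 4*O*a (q(O, a) = 4*O*a + a*((O*a)*a + 2) = 4*O*a + a*(O*a**2 + 2) = 4*O*a + a*(2 + O*a**2) = a*(2 + O*a**2) + 4*O*a)
w(K, z) = -2 (w(K, z) = -2 + (K - K) = -2 + 0 = -2)
((q(-5, -2)*(-44))*(-38) + w(506, -235)) + 321782 = ((-2*(2 + 4*(-5) - 5*(-2)**2)*(-44))*(-38) - 2) + 321782 = ((-2*(2 - 20 - 5*4)*(-44))*(-38) - 2) + 321782 = ((-2*(2 - 20 - 20)*(-44))*(-38) - 2) + 321782 = ((-2*(-38)*(-44))*(-38) - 2) + 321782 = ((76*(-44))*(-38) - 2) + 321782 = (-3344*(-38) - 2) + 321782 = (127072 - 2) + 321782 = 127070 + 321782 = 448852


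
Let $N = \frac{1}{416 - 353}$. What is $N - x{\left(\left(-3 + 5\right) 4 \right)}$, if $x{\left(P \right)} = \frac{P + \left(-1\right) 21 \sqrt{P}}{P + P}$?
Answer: $- \frac{61}{126} + \frac{21 \sqrt{2}}{8} \approx 3.2282$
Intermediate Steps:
$x{\left(P \right)} = \frac{P - 21 \sqrt{P}}{2 P}$
$N = \frac{1}{63} \approx 0.015873$
$N - x{\left(\left(-3 + 5\right) 4 \right)} = \frac{1}{63} - \left(\frac{1}{2} - \frac{21}{2 \cdot 2 \sqrt{-3 + 5}}\right) = \frac{1}{63} - \left(\frac{1}{2} - \frac{21}{2 \cdot 2 \sqrt{2}}\right) = \frac{1}{63} - \left(\frac{1}{2} - \frac{21 \frac{\sqrt{2}}{4}}{2}\right) = \frac{1}{63} - \left(\frac{1}{2} - \frac{21 \sqrt{2}}{8}\right) = - \frac{61}{126} + \frac{21 \sqrt{2}}{8}$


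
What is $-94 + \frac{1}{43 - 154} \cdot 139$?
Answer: $- \frac{10573}{111} \approx -95.252$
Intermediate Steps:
$-94 + \frac{1}{43 - 154} \cdot 139 = -94 + \frac{1}{-111} \cdot 139 = -94 - \frac{139}{111} = - \frac{10573}{111}$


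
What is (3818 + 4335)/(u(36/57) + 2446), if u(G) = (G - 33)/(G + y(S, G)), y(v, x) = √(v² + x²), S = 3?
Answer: 7205833378/2163802091 + 1671365*√377/2163802091 ≈ 3.3452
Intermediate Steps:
u(G) = (-33 + G)/(G + √(9 + G²)) (u(G) = (G - 33)/(G + √(3² + G²)) = (-33 + G)/(G + √(9 + G²)))
(3818 + 4335)/(u(36/57) + 2446) = (3818 + 4335)/((-33 + 36/57)/(36/57 + √(9 + (36/57)²)) + 2446) = 8153/((-33 + 36*(1/57))/(36*(1/57) + √(9 + (36*(1/57))²)) + 2446) = 8153/((-33 + 12/19)/(12/19 + √(9 + (12/19)²)) + 2446) = 8153/(-615/19/(12/19 + √(9 + 144/361)) + 2446) = 8153/(-615/19/(12/19 + √(3393/361)) + 2446) = 8153/(-615/19/(12/19 + 3*√377/19) + 2446) = 8153/(-615/(19*(12/19 + 3*√377/19)) + 2446) = 8153/(2446 - 615/(19*(12/19 + 3*√377/19)))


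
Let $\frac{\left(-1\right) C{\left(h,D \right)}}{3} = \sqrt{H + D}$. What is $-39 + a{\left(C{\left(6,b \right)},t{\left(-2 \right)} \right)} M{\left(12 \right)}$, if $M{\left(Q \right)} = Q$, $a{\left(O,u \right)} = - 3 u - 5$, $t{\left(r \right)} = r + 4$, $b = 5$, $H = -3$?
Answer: $-171$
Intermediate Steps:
$t{\left(r \right)} = 4 + r$
$C{\left(h,D \right)} = - 3 \sqrt{-3 + D}$
$a{\left(O,u \right)} = -5 - 3 u$
$-39 + a{\left(C{\left(6,b \right)},t{\left(-2 \right)} \right)} M{\left(12 \right)} = -39 + \left(-5 - 3 \left(4 - 2\right)\right) 12 = -39 + \left(-5 - 6\right) 12 = -39 - 132 = -171$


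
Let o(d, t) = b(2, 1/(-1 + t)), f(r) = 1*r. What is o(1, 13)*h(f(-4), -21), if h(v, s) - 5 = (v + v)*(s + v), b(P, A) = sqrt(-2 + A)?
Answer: 205*I*sqrt(69)/6 ≈ 283.81*I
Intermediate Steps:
f(r) = r
o(d, t) = sqrt(-2 + 1/(-1 + t))
h(v, s) = 5 + 2*v*(s + v) (h(v, s) = 5 + (v + v)*(s + v) = 5 + (2*v)*(s + v) = 5 + 2*v*(s + v))
o(1, 13)*h(f(-4), -21) = sqrt((3 - 2*13)/(-1 + 13))*(5 + 2*(-4)**2 + 2*(-21)*(-4)) = sqrt((3 - 26)/12)*(5 + 2*16 + 168) = sqrt((1/12)*(-23))*(5 + 32 + 168) = sqrt(-23/12)*205 = (I*sqrt(69)/6)*205 = 205*I*sqrt(69)/6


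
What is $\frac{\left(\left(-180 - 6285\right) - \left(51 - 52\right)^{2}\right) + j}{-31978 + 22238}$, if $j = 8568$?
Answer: $- \frac{1051}{4870} \approx -0.21581$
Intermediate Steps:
$\frac{\left(\left(-180 - 6285\right) - \left(51 - 52\right)^{2}\right) + j}{-31978 + 22238} = \frac{\left(\left(-180 - 6285\right) - \left(51 - 52\right)^{2}\right) + 8568}{-31978 + 22238} = \frac{\left(\left(-180 - 6285\right) - \left(-1\right)^{2}\right) + 8568}{-9740} = \left(\left(-6465 - 1\right) + 8568\right) \left(- \frac{1}{9740}\right) = \left(-6466 + 8568\right) \left(- \frac{1}{9740}\right) = 2102 \left(- \frac{1}{9740}\right) = - \frac{1051}{4870}$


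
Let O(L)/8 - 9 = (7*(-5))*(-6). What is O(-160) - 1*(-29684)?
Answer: 31436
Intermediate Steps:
O(L) = 1752 (O(L) = 72 + 8*((7*(-5))*(-6)) = 72 + 8*(-35*(-6)) = 72 + 8*210 = 72 + 1680 = 1752)
O(-160) - 1*(-29684) = 1752 - 1*(-29684) = 1752 + 29684 = 31436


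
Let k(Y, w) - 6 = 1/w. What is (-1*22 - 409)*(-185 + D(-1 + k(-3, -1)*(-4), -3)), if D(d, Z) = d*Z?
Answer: 52582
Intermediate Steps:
k(Y, w) = 6 + 1/w
D(d, Z) = Z*d
(-1*22 - 409)*(-185 + D(-1 + k(-3, -1)*(-4), -3)) = (-1*22 - 409)*(-185 - 3*(-1 + (6 + 1/(-1))*(-4))) = (-22 - 409)*(-185 - 3*(-1 + (6 - 1)*(-4))) = -431*(-185 - 3*(-1 + 5*(-4))) = -431*(-185 - 3*(-1 - 20)) = -431*(-185 - 3*(-21)) = -431*(-185 + 63) = -431*(-122) = 52582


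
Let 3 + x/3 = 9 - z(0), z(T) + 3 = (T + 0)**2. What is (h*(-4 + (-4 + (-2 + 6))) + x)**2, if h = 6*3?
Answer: 2025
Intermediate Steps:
h = 18
z(T) = -3 + T**2 (z(T) = -3 + (T + 0)**2 = -3 + T**2)
x = 27 (x = -9 + 3*(9 - (-3 + 0**2)) = -9 + 3*(9 - (-3 + 0)) = -9 + 3*(9 - 1*(-3)) = -9 + 3*(9 + 3) = -9 + 3*12 = -9 + 36 = 27)
(h*(-4 + (-4 + (-2 + 6))) + x)**2 = (18*(-4 + (-4 + (-2 + 6))) + 27)**2 = (18*(-4 + (-4 + 4)) + 27)**2 = (18*(-4 + 0) + 27)**2 = (18*(-4) + 27)**2 = (-72 + 27)**2 = (-45)**2 = 2025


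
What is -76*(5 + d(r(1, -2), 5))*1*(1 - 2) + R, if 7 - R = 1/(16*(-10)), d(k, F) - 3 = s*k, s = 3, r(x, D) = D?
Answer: 25441/160 ≈ 159.01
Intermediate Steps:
d(k, F) = 3 + 3*k
R = 1121/160 (R = 7 - 1/(16*(-10)) = 7 - (-1)/(16*10) = 7 - 1*(-1/160) = 7 + 1/160 = 1121/160 ≈ 7.0062)
-76*(5 + d(r(1, -2), 5))*1*(1 - 2) + R = -76*(5 + (3 + 3*(-2)))*1*(1 - 2) + 1121/160 = -76*(5 + (3 - 6))*1*(-1) + 1121/160 = -76*(5 - 3)*(-1) + 1121/160 = -152*(-1) + 1121/160 = -76*(-2) + 1121/160 = 152 + 1121/160 = 25441/160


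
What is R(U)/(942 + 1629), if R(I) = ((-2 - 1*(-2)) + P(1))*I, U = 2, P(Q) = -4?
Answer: -8/2571 ≈ -0.0031116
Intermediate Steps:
R(I) = -4*I (R(I) = ((-2 - 1*(-2)) - 4)*I = ((-2 + 2) - 4)*I = (0 - 4)*I = -4*I)
R(U)/(942 + 1629) = (-4*2)/(942 + 1629) = -8/2571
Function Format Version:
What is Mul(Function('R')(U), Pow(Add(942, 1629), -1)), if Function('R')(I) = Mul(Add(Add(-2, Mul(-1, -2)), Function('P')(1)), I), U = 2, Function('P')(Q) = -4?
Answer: Rational(-8, 2571) ≈ -0.0031116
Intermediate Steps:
Function('R')(I) = Mul(-4, I) (Function('R')(I) = Mul(Add(Add(-2, Mul(-1, -2)), -4), I) = Mul(Add(Add(-2, 2), -4), I) = Mul(Add(0, -4), I) = Mul(-4, I))
Mul(Function('R')(U), Pow(Add(942, 1629), -1)) = Mul(Mul(-4, 2), Pow(Add(942, 1629), -1)) = Mul(-8, Pow(2571, -1)) = Mul(-8, Rational(1, 2571)) = Rational(-8, 2571)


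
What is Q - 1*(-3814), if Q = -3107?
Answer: 707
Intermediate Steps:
Q - 1*(-3814) = -3107 - 1*(-3814) = -3107 + 3814 = 707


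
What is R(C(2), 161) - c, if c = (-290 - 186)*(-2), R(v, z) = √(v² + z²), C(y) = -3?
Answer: -952 + √25930 ≈ -790.97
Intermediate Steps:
c = 952 (c = -476*(-2) = 952)
R(C(2), 161) - c = √((-3)² + 161²) - 1*952 = √(9 + 25921) - 952 = √25930 - 952 = -952 + √25930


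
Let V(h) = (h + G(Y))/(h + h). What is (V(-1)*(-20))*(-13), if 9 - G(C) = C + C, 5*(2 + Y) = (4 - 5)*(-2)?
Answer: -1456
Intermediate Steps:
Y = -8/5 (Y = -2 + ((4 - 5)*(-2))/5 = -2 + (-1*(-2))/5 = -2 + (1/5)*2 = -2 + 2/5 = -8/5 ≈ -1.6000)
G(C) = 9 - 2*C (G(C) = 9 - (C + C) = 9 - 2*C)
V(h) = (61/5 + h)/(2*h) (V(h) = (h + (9 - 2*(-8/5)))/(h + h) = (h + (9 + 16/5))/((2*h)) = (h + 61/5)*(1/(2*h)) = (61/5 + h)*(1/(2*h)) = (61/5 + h)/(2*h))
(V(-1)*(-20))*(-13) = (((1/10)*(61 + 5*(-1))/(-1))*(-20))*(-13) = (((1/10)*(-1)*(61 - 5))*(-20))*(-13) = (((1/10)*(-1)*56)*(-20))*(-13) = -28/5*(-20)*(-13) = 112*(-13) = -1456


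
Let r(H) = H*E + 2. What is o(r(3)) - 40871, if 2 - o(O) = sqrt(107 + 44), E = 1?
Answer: -40869 - sqrt(151) ≈ -40881.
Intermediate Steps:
r(H) = 2 + H (r(H) = H*1 + 2 = H + 2 = 2 + H)
o(O) = 2 - sqrt(151) (o(O) = 2 - sqrt(107 + 44) = 2 - sqrt(151))
o(r(3)) - 40871 = (2 - sqrt(151)) - 40871 = -40869 - sqrt(151)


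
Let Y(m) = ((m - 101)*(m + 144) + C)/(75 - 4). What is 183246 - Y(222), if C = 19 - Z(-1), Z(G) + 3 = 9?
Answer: 12966167/71 ≈ 1.8262e+5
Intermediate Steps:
Z(G) = 6 (Z(G) = -3 + 9 = 6)
C = 13 (C = 19 - 1*6 = 19 - 6 = 13)
Y(m) = 13/71 + (-101 + m)*(144 + m)/71 (Y(m) = ((m - 101)*(m + 144) + 13)/(75 - 4) = ((-101 + m)*(144 + m) + 13)/71 = (13 + (-101 + m)*(144 + m))*(1/71) = 13/71 + (-101 + m)*(144 + m)/71)
183246 - Y(222) = 183246 - (-14531/71 + (1/71)*222² + (43/71)*222) = 183246 - (-14531/71 + (1/71)*49284 + 9546/71) = 183246 - (-14531/71 + 49284/71 + 9546/71) = 183246 - 1*44299/71 = 183246 - 44299/71 = 12966167/71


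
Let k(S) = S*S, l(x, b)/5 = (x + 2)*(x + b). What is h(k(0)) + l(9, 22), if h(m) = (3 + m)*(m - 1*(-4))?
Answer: 1717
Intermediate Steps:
l(x, b) = 5*(2 + x)*(b + x) (l(x, b) = 5*((x + 2)*(x + b)) = 5*((2 + x)*(b + x)) = 5*(2 + x)*(b + x))
k(S) = S**2
h(m) = (3 + m)*(4 + m) (h(m) = (3 + m)*(m + 4) = (3 + m)*(4 + m))
h(k(0)) + l(9, 22) = (12 + (0**2)**2 + 7*0**2) + (5*9**2 + 10*22 + 10*9 + 5*22*9) = (12 + 0**2 + 7*0) + (5*81 + 220 + 90 + 990) = (12 + 0 + 0) + (405 + 220 + 90 + 990) = 12 + 1705 = 1717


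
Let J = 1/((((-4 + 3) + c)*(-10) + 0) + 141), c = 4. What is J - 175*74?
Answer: -1437449/111 ≈ -12950.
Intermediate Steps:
J = 1/111 (J = 1/((((-4 + 3) + 4)*(-10) + 0) + 141) = 1/(((-1 + 4)*(-10) + 0) + 141) = 1/((3*(-10) + 0) + 141) = 1/((-30 + 0) + 141) = 1/(-30 + 141) = 1/111 ≈ 0.0090090)
J - 175*74 = 1/111 - 175*74 = 1/111 - 12950 = -1437449/111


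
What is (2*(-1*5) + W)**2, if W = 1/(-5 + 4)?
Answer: 121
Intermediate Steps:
W = -1 (W = 1/(-1) = -1)
(2*(-1*5) + W)**2 = (2*(-1*5) - 1)**2 = (2*(-5) - 1)**2 = (-10 - 1)**2 = (-11)**2 = 121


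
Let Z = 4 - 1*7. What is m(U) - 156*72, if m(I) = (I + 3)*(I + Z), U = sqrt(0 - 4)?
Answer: -11245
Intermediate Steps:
Z = -3 (Z = 4 - 7 = -3)
U = 2*I (U = sqrt(-4) = 2*I ≈ 2.0*I)
m(I) = (-3 + I)*(3 + I) (m(I) = (I + 3)*(I - 3) = (3 + I)*(-3 + I) = (-3 + I)*(3 + I))
m(U) - 156*72 = (-9 + (2*I)**2) - 156*72 = (-9 - 4) - 11232 = -13 - 11232 = -11245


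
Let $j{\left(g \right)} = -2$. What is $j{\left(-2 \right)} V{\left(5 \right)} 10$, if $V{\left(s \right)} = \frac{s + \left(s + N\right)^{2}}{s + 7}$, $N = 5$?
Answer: $-175$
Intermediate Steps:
$V{\left(s \right)} = \frac{s + \left(5 + s\right)^{2}}{7 + s}$ ($V{\left(s \right)} = \frac{s + \left(s + 5\right)^{2}}{s + 7} = \frac{s + \left(5 + s\right)^{2}}{7 + s}$)
$j{\left(-2 \right)} V{\left(5 \right)} 10 = - 2 \frac{5 + \left(5 + 5\right)^{2}}{7 + 5} \cdot 10 = - 2 \frac{5 + 10^{2}}{12} \cdot 10 = - 2 \frac{5 + 100}{12} \cdot 10 = - 2 \cdot \frac{1}{12} \cdot 105 \cdot 10 = \left(-2\right) \frac{35}{4} \cdot 10 = \left(- \frac{35}{2}\right) 10 = -175$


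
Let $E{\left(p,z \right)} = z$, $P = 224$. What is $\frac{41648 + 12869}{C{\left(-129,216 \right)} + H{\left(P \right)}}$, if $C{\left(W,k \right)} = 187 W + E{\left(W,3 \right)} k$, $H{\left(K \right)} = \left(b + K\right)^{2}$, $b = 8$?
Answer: $\frac{54517}{30349} \approx 1.7963$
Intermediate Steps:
$H{\left(K \right)} = \left(8 + K\right)^{2}$
$C{\left(W,k \right)} = 3 k + 187 W$ ($C{\left(W,k \right)} = 187 W + 3 k = 3 k + 187 W$)
$\frac{41648 + 12869}{C{\left(-129,216 \right)} + H{\left(P \right)}} = \frac{41648 + 12869}{\left(3 \cdot 216 + 187 \left(-129\right)\right) + \left(8 + 224\right)^{2}} = \frac{54517}{\left(648 - 24123\right) + 232^{2}} = \frac{54517}{-23475 + 53824} = \frac{54517}{30349}$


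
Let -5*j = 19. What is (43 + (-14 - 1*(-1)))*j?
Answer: -114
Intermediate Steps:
j = -19/5 (j = -⅕*19 = -19/5 ≈ -3.8000)
(43 + (-14 - 1*(-1)))*j = (43 + (-14 - 1*(-1)))*(-19/5) = (43 + (-14 + 1))*(-19/5) = (43 - 13)*(-19/5) = 30*(-19/5) = -114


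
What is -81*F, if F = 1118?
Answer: -90558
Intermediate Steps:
-81*F = -81*1118 = -90558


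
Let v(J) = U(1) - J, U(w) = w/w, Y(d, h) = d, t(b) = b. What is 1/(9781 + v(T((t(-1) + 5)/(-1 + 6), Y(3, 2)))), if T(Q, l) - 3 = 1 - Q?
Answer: 5/48894 ≈ 0.00010226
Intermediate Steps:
T(Q, l) = 4 - Q (T(Q, l) = 3 + (1 - Q) = 4 - Q)
U(w) = 1
v(J) = 1 - J
1/(9781 + v(T((t(-1) + 5)/(-1 + 6), Y(3, 2)))) = 1/(9781 + (1 - (4 - (-1 + 5)/(-1 + 6)))) = 1/(9781 + (1 - (4 - 4/5))) = 1/(9781 + (1 - 1*16/5)) = 1/(9781 + (1 - 16/5)) = 1/(9781 - 11/5) = 1/(48894/5) = 5/48894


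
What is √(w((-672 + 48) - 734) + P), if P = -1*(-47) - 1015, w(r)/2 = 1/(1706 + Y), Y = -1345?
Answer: I*√349446/19 ≈ 31.113*I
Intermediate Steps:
w(r) = 2/361 (w(r) = 2/(1706 - 1345) = 2/361)
P = -968 (P = 47 - 1015 = -968)
√(w((-672 + 48) - 734) + P) = √(2/361 - 968) = √(-349446/361) = I*√349446/19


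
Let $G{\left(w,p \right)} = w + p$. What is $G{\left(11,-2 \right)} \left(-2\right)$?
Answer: $-18$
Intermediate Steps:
$G{\left(w,p \right)} = p + w$
$G{\left(11,-2 \right)} \left(-2\right) = \left(-2 + 11\right) \left(-2\right) = 9 \left(-2\right) = -18$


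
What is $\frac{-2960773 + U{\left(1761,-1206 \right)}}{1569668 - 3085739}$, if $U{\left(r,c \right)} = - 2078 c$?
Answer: $\frac{454705}{1516071} \approx 0.29992$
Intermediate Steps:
$\frac{-2960773 + U{\left(1761,-1206 \right)}}{1569668 - 3085739} = \frac{-2960773 - -2506068}{1569668 - 3085739} = \frac{-2960773 + 2506068}{-1516071} = \left(-454705\right) \left(- \frac{1}{1516071}\right) = \frac{454705}{1516071}$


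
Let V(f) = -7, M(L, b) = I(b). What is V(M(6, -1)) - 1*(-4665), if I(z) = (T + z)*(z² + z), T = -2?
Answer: 4658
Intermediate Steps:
I(z) = (-2 + z)*(z + z²) (I(z) = (-2 + z)*(z² + z) = (-2 + z)*(z + z²))
M(L, b) = b*(-2 + b² - b)
V(M(6, -1)) - 1*(-4665) = -7 - 1*(-4665) = -7 + 4665 = 4658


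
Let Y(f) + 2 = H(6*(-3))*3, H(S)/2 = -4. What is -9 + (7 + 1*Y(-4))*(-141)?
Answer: 2670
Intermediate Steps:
H(S) = -8 (H(S) = 2*(-4) = -8)
Y(f) = -26 (Y(f) = -2 - 8*3 = -2 - 24 = -26)
-9 + (7 + 1*Y(-4))*(-141) = -9 + (7 + 1*(-26))*(-141) = -9 + (7 - 26)*(-141) = -9 - 19*(-141) = -9 + 2679 = 2670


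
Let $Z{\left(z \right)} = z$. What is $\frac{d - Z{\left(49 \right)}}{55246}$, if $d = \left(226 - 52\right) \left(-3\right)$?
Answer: $- \frac{571}{55246} \approx -0.010336$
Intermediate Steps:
$d = -522$ ($d = 174 \left(-3\right) = -522$)
$\frac{d - Z{\left(49 \right)}}{55246} = \frac{-522 - 49}{55246} = \left(-522 - 49\right) \frac{1}{55246} = \left(-571\right) \frac{1}{55246} = - \frac{571}{55246}$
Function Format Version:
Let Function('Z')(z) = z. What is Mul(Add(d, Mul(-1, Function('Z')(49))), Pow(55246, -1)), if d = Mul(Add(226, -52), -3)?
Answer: Rational(-571, 55246) ≈ -0.010336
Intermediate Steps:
d = -522 (d = Mul(174, -3) = -522)
Mul(Add(d, Mul(-1, Function('Z')(49))), Pow(55246, -1)) = Mul(Add(-522, Mul(-1, 49)), Pow(55246, -1)) = Mul(Add(-522, -49), Rational(1, 55246)) = Mul(-571, Rational(1, 55246)) = Rational(-571, 55246)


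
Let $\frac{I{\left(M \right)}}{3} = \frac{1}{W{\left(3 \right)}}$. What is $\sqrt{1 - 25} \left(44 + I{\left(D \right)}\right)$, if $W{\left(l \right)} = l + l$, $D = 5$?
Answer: $89 i \sqrt{6} \approx 218.0 i$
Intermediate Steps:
$W{\left(l \right)} = 2 l$
$I{\left(M \right)} = \frac{1}{2}$ ($I{\left(M \right)} = \frac{3}{2 \cdot 3} = \frac{3}{6} = 3 \cdot \frac{1}{6} = \frac{1}{2}$)
$\sqrt{1 - 25} \left(44 + I{\left(D \right)}\right) = \sqrt{1 - 25} \left(44 + \frac{1}{2}\right) = \sqrt{-24} \cdot \frac{89}{2} = 2 i \sqrt{6} \cdot \frac{89}{2} = 89 i \sqrt{6}$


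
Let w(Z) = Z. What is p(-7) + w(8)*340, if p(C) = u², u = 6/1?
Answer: 2756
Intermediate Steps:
u = 6 (u = 6*1 = 6)
p(C) = 36 (p(C) = 6² = 36)
p(-7) + w(8)*340 = 36 + 8*340 = 36 + 2720 = 2756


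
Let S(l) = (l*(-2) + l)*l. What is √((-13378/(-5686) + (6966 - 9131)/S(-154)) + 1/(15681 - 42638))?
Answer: √6947873435599916605/1686052522 ≈ 1.5633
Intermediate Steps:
S(l) = -l² (S(l) = (-2*l + l)*l = (-l)*l = -l²)
√((-13378/(-5686) + (6966 - 9131)/S(-154)) + 1/(15681 - 42638)) = √((-13378/(-5686) + (6966 - 9131)/((-1*(-154)²))) + 1/(15681 - 42638)) = √((-13378*(-1/5686) - 2165/((-1*23716))) + 1/(-26957)) = √((6689/2843 - 2165/(-23716)) - 1/26957) = √((6689/2843 - 2165*(-1/23716)) - 1/26957) = √((6689/2843 + 2165/23716) - 1/26957) = √(164791419/67424588 - 1/26957) = √(634602122485/259652088388) = √6947873435599916605/1686052522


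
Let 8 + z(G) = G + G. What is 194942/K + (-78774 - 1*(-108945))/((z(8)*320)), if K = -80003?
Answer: 174065363/18618880 ≈ 9.3489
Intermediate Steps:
z(G) = -8 + 2*G (z(G) = -8 + (G + G) = -8 + 2*G)
194942/K + (-78774 - 1*(-108945))/((z(8)*320)) = 194942/(-80003) + (-78774 - 1*(-108945))/(((-8 + 2*8)*320)) = 194942*(-1/80003) + (-78774 + 108945)/(((-8 + 16)*320)) = -17722/7273 + 30171/((8*320)) = -17722/7273 + 30171/2560 = 174065363/18618880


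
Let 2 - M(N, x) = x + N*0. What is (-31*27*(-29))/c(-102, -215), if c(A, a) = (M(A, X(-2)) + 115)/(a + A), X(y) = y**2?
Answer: -7694541/113 ≈ -68093.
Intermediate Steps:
M(N, x) = 2 - x (M(N, x) = 2 - (x + N*0) = 2 - (x + 0) = 2 - x)
c(A, a) = 113/(A + a) (c(A, a) = ((2 - 1*(-2)**2) + 115)/(a + A) = ((2 - 1*4) + 115)/(A + a) = ((2 - 4) + 115)/(A + a) = (-2 + 115)/(A + a) = 113/(A + a))
(-31*27*(-29))/c(-102, -215) = (-31*27*(-29))/((113/(-102 - 215))) = (-837*(-29))/((113/(-317))) = 24273/((113*(-1/317))) = 24273/(-113/317) = 24273*(-317/113) = -7694541/113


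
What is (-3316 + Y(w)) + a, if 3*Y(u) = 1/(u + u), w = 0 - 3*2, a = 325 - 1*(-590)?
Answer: -86437/36 ≈ -2401.0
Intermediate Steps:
a = 915 (a = 325 + 590 = 915)
w = -6 (w = 0 - 6 = -6)
Y(u) = 1/(6*u) (Y(u) = 1/(3*(u + u)) = 1/(3*((2*u))) = (1/(2*u))/3 = 1/(6*u))
(-3316 + Y(w)) + a = (-3316 + (⅙)/(-6)) + 915 = (-3316 + (⅙)*(-⅙)) + 915 = (-3316 - 1/36) + 915 = -119377/36 + 915 = -86437/36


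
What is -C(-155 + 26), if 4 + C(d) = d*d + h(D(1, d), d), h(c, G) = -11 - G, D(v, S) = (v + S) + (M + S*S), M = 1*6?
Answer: -16755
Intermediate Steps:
M = 6
D(v, S) = 6 + S + v + S² (D(v, S) = (v + S) + (6 + S*S) = (S + v) + (6 + S²) = 6 + S + v + S²)
C(d) = -15 + d² - d (C(d) = -4 + (d*d + (-11 - d)) = -4 + (d² + (-11 - d)) = -4 + (-11 + d² - d) = -15 + d² - d)
-C(-155 + 26) = -(-15 + (-155 + 26)² - (-155 + 26)) = -(-15 + (-129)² - 1*(-129)) = -(-15 + 16641 + 129) = -1*16755 = -16755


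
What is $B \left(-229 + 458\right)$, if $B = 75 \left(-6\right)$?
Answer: $-103050$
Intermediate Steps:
$B = -450$
$B \left(-229 + 458\right) = - 450 \left(-229 + 458\right) = \left(-450\right) 229 = -103050$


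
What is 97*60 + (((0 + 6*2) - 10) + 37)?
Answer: 5859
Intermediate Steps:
97*60 + (((0 + 6*2) - 10) + 37) = 5820 + (((0 + 12) - 10) + 37) = 5820 + ((12 - 10) + 37) = 5820 + (2 + 37) = 5820 + 39 = 5859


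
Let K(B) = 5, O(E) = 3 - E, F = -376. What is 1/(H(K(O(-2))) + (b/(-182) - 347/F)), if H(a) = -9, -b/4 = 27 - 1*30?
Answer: -34216/278623 ≈ -0.12280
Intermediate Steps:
b = 12 (b = -4*(27 - 1*30) = -4*(27 - 30) = -4*(-3) = 12)
1/(H(K(O(-2))) + (b/(-182) - 347/F)) = 1/(-9 + (12/(-182) - 347/(-376))) = 1/(-9 + (12*(-1/182) - 347*(-1/376))) = 1/(-9 + (-6/91 + 347/376)) = 1/(-9 + 29321/34216) = 1/(-278623/34216) = -34216/278623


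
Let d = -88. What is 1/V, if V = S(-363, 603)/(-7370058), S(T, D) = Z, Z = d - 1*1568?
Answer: 1228343/276 ≈ 4450.5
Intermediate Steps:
Z = -1656 (Z = -88 - 1*1568 = -88 - 1568 = -1656)
S(T, D) = -1656
V = 276/1228343 (V = -1656/(-7370058) = -1656*(-1/7370058) = 276/1228343 ≈ 0.00022469)
1/V = 1/(276/1228343) = 1228343/276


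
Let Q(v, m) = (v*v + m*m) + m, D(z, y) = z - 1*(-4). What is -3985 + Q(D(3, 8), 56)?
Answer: -744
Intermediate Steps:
D(z, y) = 4 + z (D(z, y) = z + 4 = 4 + z)
Q(v, m) = m + m**2 + v**2 (Q(v, m) = (v**2 + m**2) + m = (m**2 + v**2) + m = m + m**2 + v**2)
-3985 + Q(D(3, 8), 56) = -3985 + (56 + 56**2 + (4 + 3)**2) = -3985 + (56 + 3136 + 7**2) = -3985 + (56 + 3136 + 49) = -3985 + 3241 = -744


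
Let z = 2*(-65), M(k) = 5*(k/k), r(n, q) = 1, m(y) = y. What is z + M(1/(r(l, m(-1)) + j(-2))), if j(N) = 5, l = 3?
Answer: -125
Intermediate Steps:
M(k) = 5 (M(k) = 5*1 = 5)
z = -130
z + M(1/(r(l, m(-1)) + j(-2))) = -130 + 5 = -125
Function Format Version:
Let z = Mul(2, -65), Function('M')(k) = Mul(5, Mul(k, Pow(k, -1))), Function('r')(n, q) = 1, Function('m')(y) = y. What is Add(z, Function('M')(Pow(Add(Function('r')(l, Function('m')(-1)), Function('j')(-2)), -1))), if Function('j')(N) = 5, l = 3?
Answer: -125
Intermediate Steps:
Function('M')(k) = 5 (Function('M')(k) = Mul(5, 1) = 5)
z = -130
Add(z, Function('M')(Pow(Add(Function('r')(l, Function('m')(-1)), Function('j')(-2)), -1))) = Add(-130, 5) = -125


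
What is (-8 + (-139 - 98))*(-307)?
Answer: 75215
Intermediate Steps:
(-8 + (-139 - 98))*(-307) = (-8 - 237)*(-307) = -245*(-307) = 75215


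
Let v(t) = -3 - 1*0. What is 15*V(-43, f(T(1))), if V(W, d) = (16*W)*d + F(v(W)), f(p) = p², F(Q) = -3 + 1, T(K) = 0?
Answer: -30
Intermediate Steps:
v(t) = -3 (v(t) = -3 + 0 = -3)
F(Q) = -2
V(W, d) = -2 + 16*W*d (V(W, d) = (16*W)*d - 2 = 16*W*d - 2 = -2 + 16*W*d)
15*V(-43, f(T(1))) = 15*(-2 + 16*(-43)*0²) = 15*(-2 + 16*(-43)*0) = 15*(-2 + 0) = 15*(-2) = -30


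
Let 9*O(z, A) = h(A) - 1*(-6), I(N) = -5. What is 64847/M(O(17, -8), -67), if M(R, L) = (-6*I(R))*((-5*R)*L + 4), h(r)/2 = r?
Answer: -194541/33140 ≈ -5.8703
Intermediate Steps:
h(r) = 2*r
O(z, A) = 2/3 + 2*A/9 (O(z, A) = (2*A - 1*(-6))/9 = (2*A + 6)/9 = (6 + 2*A)/9 = 2/3 + 2*A/9)
M(R, L) = 120 - 150*L*R (M(R, L) = (-6*(-5))*((-5*R)*L + 4) = 30*(-5*L*R + 4) = 30*(4 - 5*L*R) = 120 - 150*L*R)
64847/M(O(17, -8), -67) = 64847/(120 - 150*(-67)*(2/3 + (2/9)*(-8))) = 64847/(120 - 150*(-67)*(2/3 - 16/9)) = 64847/(120 - 150*(-67)*(-10/9)) = 64847/(120 - 33500/3) = 64847/(-33140/3) = 64847*(-3/33140) = -194541/33140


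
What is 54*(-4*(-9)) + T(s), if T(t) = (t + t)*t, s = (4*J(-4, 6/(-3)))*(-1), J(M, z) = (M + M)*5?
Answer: 53144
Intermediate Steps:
J(M, z) = 10*M (J(M, z) = (2*M)*5 = 10*M)
s = 160 (s = (4*(10*(-4)))*(-1) = (4*(-40))*(-1) = -160*(-1) = 160)
T(t) = 2*t**2 (T(t) = (2*t)*t = 2*t**2)
54*(-4*(-9)) + T(s) = 54*(-4*(-9)) + 2*160**2 = 54*36 + 2*25600 = 1944 + 51200 = 53144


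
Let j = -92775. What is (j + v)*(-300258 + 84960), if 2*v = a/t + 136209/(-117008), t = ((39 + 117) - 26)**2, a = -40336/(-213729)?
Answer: 703490361509382650926299/35219603988400 ≈ 1.9974e+10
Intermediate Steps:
a = 40336/213729 (a = -40336*(-1/213729) = 40336/213729 ≈ 0.18872)
t = 16900 (t = (156 - 26)**2 = 130**2 = 16900)
v = -122996231541553/211317623930400 (v = ((40336/213729)/16900 + 136209/(-117008))/2 = ((40336/213729)*(1/16900) + 136209*(-1/117008))/2 = (10084/903005025 - 136209/117008)/2 = (1/2)*(-122996231541553/105658811965200) = -122996231541553/211317623930400 ≈ -0.58204)
(j + v)*(-300258 + 84960) = (-92775 - 122996231541553/211317623930400)*(-300258 + 84960) = -19605115556374401553/211317623930400*(-215298) = 703490361509382650926299/35219603988400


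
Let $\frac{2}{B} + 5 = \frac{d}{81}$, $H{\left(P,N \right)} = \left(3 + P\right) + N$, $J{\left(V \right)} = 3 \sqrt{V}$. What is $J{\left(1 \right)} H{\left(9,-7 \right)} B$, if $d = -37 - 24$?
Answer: $- \frac{1215}{233} \approx -5.2146$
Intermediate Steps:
$d = -61$
$H{\left(P,N \right)} = 3 + N + P$
$B = - \frac{81}{233}$ ($B = \frac{2}{-5 - \frac{61}{81}} = \frac{2}{- \frac{466}{81}} = 2 \left(- \frac{81}{466}\right) = - \frac{81}{233} \approx -0.34764$)
$J{\left(1 \right)} H{\left(9,-7 \right)} B = 3 \sqrt{1} \left(3 - 7 + 9\right) \left(- \frac{81}{233}\right) = 3 \cdot 1 \cdot 5 \left(- \frac{81}{233}\right) = 3 \cdot 5 \left(- \frac{81}{233}\right) = 15 \left(- \frac{81}{233}\right) = - \frac{1215}{233}$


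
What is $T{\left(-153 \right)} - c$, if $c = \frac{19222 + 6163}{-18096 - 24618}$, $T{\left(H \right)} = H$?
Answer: $- \frac{6509857}{42714} \approx -152.41$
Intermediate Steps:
$c = - \frac{25385}{42714}$ ($c = \frac{25385}{-42714} = 25385 \left(- \frac{1}{42714}\right) = - \frac{25385}{42714} \approx -0.5943$)
$T{\left(-153 \right)} - c = -153 - - \frac{25385}{42714} = -153 + \frac{25385}{42714} = - \frac{6509857}{42714}$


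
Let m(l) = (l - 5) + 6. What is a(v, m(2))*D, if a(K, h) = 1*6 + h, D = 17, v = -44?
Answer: 153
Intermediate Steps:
m(l) = 1 + l (m(l) = (-5 + l) + 6 = 1 + l)
a(K, h) = 6 + h
a(v, m(2))*D = (6 + (1 + 2))*17 = (6 + 3)*17 = 9*17 = 153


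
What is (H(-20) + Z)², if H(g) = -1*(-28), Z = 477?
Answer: 255025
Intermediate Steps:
H(g) = 28
(H(-20) + Z)² = (28 + 477)² = 505² = 255025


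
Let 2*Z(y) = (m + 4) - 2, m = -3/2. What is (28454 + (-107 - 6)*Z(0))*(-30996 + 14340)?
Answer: -473459292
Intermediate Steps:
m = -3/2 (m = -3*½ = -3/2 ≈ -1.5000)
Z(y) = ¼ (Z(y) = ((-3/2 + 4) - 2)/2 = (5/2 - 2)/2 = (½)*(½) = ¼)
(28454 + (-107 - 6)*Z(0))*(-30996 + 14340) = (28454 + (-107 - 6)*(¼))*(-30996 + 14340) = (28454 - 113*¼)*(-16656) = (28454 - 113/4)*(-16656) = (113703/4)*(-16656) = -473459292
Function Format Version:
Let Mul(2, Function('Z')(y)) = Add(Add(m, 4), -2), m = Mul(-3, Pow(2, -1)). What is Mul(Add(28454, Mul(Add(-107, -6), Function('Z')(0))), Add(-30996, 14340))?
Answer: -473459292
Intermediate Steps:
m = Rational(-3, 2) (m = Mul(-3, Rational(1, 2)) = Rational(-3, 2) ≈ -1.5000)
Function('Z')(y) = Rational(1, 4) (Function('Z')(y) = Mul(Rational(1, 2), Add(Add(Rational(-3, 2), 4), -2)) = Mul(Rational(1, 2), Add(Rational(5, 2), -2)) = Mul(Rational(1, 2), Rational(1, 2)) = Rational(1, 4))
Mul(Add(28454, Mul(Add(-107, -6), Function('Z')(0))), Add(-30996, 14340)) = Mul(Add(28454, Mul(Add(-107, -6), Rational(1, 4))), Add(-30996, 14340)) = Mul(Add(28454, Mul(-113, Rational(1, 4))), -16656) = Mul(Add(28454, Rational(-113, 4)), -16656) = Mul(Rational(113703, 4), -16656) = -473459292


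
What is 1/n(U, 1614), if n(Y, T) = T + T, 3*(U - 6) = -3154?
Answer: 1/3228 ≈ 0.00030979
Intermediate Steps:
U = -3136/3 (U = 6 + (⅓)*(-3154) = 6 - 3154/3 = -3136/3 ≈ -1045.3)
n(Y, T) = 2*T
1/n(U, 1614) = 1/(2*1614) = 1/3228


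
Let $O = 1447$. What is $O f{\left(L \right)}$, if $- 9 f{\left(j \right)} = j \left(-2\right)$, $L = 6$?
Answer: $\frac{5788}{3} \approx 1929.3$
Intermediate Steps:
$f{\left(j \right)} = \frac{2 j}{9}$ ($f{\left(j \right)} = - \frac{j \left(-2\right)}{9} = - \frac{\left(-2\right) j}{9} = \frac{2 j}{9}$)
$O f{\left(L \right)} = 1447 \cdot \frac{2}{9} \cdot 6 = 1447 \cdot \frac{4}{3} = \frac{5788}{3}$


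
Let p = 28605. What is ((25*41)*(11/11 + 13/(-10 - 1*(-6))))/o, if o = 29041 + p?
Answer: -225/5624 ≈ -0.040007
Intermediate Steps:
o = 57646 (o = 29041 + 28605 = 57646)
((25*41)*(11/11 + 13/(-10 - 1*(-6))))/o = ((25*41)*(11/11 + 13/(-10 - 1*(-6))))/57646 = (1025*(11*(1/11) + 13/(-10 + 6)))*(1/57646) = (1025*(1 + 13/(-4)))*(1/57646) = (1025*(1 + 13*(-1/4)))*(1/57646) = (1025*(1 - 13/4))*(1/57646) = (1025*(-9/4))*(1/57646) = -9225/4*1/57646 = -225/5624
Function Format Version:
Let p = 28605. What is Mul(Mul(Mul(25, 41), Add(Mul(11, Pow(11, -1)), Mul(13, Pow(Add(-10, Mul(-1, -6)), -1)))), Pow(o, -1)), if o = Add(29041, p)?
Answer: Rational(-225, 5624) ≈ -0.040007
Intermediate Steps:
o = 57646 (o = Add(29041, 28605) = 57646)
Mul(Mul(Mul(25, 41), Add(Mul(11, Pow(11, -1)), Mul(13, Pow(Add(-10, Mul(-1, -6)), -1)))), Pow(o, -1)) = Mul(Mul(Mul(25, 41), Add(Mul(11, Pow(11, -1)), Mul(13, Pow(Add(-10, Mul(-1, -6)), -1)))), Pow(57646, -1)) = Mul(Mul(1025, Add(Mul(11, Rational(1, 11)), Mul(13, Pow(Add(-10, 6), -1)))), Rational(1, 57646)) = Mul(Mul(1025, Add(1, Mul(13, Pow(-4, -1)))), Rational(1, 57646)) = Mul(Mul(1025, Add(1, Mul(13, Rational(-1, 4)))), Rational(1, 57646)) = Mul(Mul(1025, Add(1, Rational(-13, 4))), Rational(1, 57646)) = Mul(Mul(1025, Rational(-9, 4)), Rational(1, 57646)) = Mul(Rational(-9225, 4), Rational(1, 57646)) = Rational(-225, 5624)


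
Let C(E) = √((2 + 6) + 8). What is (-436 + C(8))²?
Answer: 186624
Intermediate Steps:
C(E) = 4 (C(E) = √(8 + 8) = √16 = 4)
(-436 + C(8))² = (-436 + 4)² = (-432)² = 186624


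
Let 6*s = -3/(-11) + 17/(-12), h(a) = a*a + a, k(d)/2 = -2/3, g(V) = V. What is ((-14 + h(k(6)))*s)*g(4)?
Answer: 9211/891 ≈ 10.338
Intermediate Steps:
k(d) = -4/3 (k(d) = 2*(-2/3) = 2*(-2*⅓) = 2*(-⅔) = -4/3)
h(a) = a + a² (h(a) = a² + a = a + a²)
s = -151/792 (s = (-3/(-11) + 17/(-12))/6 = (-3*(-1/11) + 17*(-1/12))/6 = (3/11 - 17/12)/6 = (⅙)*(-151/132) = -151/792 ≈ -0.19066)
((-14 + h(k(6)))*s)*g(4) = ((-14 - 4*(1 - 4/3)/3)*(-151/792))*4 = ((-14 - 4/3*(-⅓))*(-151/792))*4 = ((-14 + 4/9)*(-151/792))*4 = -122/9*(-151/792)*4 = (9211/3564)*4 = 9211/891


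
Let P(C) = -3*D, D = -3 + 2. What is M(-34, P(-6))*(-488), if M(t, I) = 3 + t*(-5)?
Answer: -84424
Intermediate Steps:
D = -1
P(C) = 3 (P(C) = -3*(-1) = 3)
M(t, I) = 3 - 5*t
M(-34, P(-6))*(-488) = (3 - 5*(-34))*(-488) = (3 + 170)*(-488) = 173*(-488) = -84424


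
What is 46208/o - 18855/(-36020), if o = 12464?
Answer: 1249619/295364 ≈ 4.2308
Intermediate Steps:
46208/o - 18855/(-36020) = 46208/12464 - 18855/(-36020) = 46208*(1/12464) - 18855*(-1/36020) = 152/41 + 3771/7204 = 1249619/295364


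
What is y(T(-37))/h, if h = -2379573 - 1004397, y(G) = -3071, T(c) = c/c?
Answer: 3071/3383970 ≈ 0.00090751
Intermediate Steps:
T(c) = 1
h = -3383970
y(T(-37))/h = -3071/(-3383970) = -3071*(-1/3383970) = 3071/3383970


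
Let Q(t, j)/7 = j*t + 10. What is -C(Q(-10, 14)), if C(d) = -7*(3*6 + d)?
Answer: -6244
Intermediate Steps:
Q(t, j) = 70 + 7*j*t (Q(t, j) = 7*(j*t + 10) = 7*(10 + j*t) = 70 + 7*j*t)
C(d) = -126 - 7*d (C(d) = -7*(18 + d) = -126 - 7*d)
-C(Q(-10, 14)) = -(-126 - 7*(70 + 7*14*(-10))) = -(-126 - 7*(70 - 980)) = -(-126 - 7*(-910)) = -(-126 + 6370) = -1*6244 = -6244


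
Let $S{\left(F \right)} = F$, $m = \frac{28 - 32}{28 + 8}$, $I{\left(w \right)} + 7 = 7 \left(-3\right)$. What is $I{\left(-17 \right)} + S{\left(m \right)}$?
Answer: $- \frac{253}{9} \approx -28.111$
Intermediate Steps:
$I{\left(w \right)} = -28$ ($I{\left(w \right)} = -7 + 7 \left(-3\right) = -7 - 21 = -28$)
$m = - \frac{1}{9}$ ($m = - \frac{4}{36} = \left(-4\right) \frac{1}{36} = - \frac{1}{9} \approx -0.11111$)
$I{\left(-17 \right)} + S{\left(m \right)} = -28 - \frac{1}{9} = - \frac{253}{9}$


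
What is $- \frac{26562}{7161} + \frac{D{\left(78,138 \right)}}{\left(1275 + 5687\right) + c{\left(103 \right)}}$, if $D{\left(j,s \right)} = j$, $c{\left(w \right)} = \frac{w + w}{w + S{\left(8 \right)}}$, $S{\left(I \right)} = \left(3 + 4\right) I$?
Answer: $- \frac{4886613241}{1321400234} \approx -3.6981$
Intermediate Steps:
$S{\left(I \right)} = 7 I$
$c{\left(w \right)} = \frac{2 w}{56 + w}$ ($c{\left(w \right)} = \frac{w + w}{w + 7 \cdot 8} = \frac{2 w}{w + 56} = \frac{2 w}{56 + w}$)
$- \frac{26562}{7161} + \frac{D{\left(78,138 \right)}}{\left(1275 + 5687\right) + c{\left(103 \right)}} = - \frac{26562}{7161} + \frac{78}{\left(1275 + 5687\right) + 2 \cdot 103 \frac{1}{56 + 103}} = \left(-26562\right) \frac{1}{7161} + \frac{78}{6962 + 2 \cdot 103 \cdot \frac{1}{159}} = - \frac{8854}{2387} + \frac{78}{6962 + 2 \cdot 103 \cdot \frac{1}{159}} = - \frac{8854}{2387} + \frac{78}{6962 + \frac{206}{159}} = - \frac{8854}{2387} + \frac{78}{\frac{1107164}{159}} = - \frac{8854}{2387} + 78 \cdot \frac{159}{1107164} = - \frac{8854}{2387} + \frac{6201}{553582} = - \frac{4886613241}{1321400234}$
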